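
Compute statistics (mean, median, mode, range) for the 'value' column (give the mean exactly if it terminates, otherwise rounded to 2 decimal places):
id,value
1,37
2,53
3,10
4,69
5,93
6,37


Data: [37, 53, 10, 69, 93, 37]
Count: 6
Sum: 299
Mean: 299/6 ≈ 49.83 (rounded to 2 decimal places)
Sorted: [10, 37, 37, 53, 69, 93]
Median: 45.0
Mode: 37 (2 times)
Range: 93 - 10 = 83
Min: 10, Max: 93

mean≈49.83, median=45.0, mode=37, range=83


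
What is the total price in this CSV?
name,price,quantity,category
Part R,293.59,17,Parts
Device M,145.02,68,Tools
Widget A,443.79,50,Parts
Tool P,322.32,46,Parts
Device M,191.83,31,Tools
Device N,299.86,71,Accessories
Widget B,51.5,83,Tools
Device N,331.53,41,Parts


Computing total price:
Values: [293.59, 145.02, 443.79, 322.32, 191.83, 299.86, 51.5, 331.53]
Sum = 2079.44

2079.44


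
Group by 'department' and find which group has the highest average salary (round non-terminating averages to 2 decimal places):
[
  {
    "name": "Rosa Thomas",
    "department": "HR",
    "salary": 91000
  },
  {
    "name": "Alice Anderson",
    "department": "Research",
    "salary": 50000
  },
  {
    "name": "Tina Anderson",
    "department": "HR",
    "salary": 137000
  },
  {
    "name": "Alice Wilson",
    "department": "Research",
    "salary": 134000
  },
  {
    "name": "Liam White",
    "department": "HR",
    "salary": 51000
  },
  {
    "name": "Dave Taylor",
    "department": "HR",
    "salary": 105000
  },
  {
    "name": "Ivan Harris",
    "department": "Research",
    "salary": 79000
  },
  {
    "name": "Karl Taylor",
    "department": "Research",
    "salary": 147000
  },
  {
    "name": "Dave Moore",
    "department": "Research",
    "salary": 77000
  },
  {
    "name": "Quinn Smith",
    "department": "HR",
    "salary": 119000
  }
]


Group by: department

Groups:
  HR: 5 people, avg salary = 503000/5 = $100600
  Research: 5 people, avg salary = 487000/5 = $97400

Highest average salary: HR ($100600)

HR ($100600)


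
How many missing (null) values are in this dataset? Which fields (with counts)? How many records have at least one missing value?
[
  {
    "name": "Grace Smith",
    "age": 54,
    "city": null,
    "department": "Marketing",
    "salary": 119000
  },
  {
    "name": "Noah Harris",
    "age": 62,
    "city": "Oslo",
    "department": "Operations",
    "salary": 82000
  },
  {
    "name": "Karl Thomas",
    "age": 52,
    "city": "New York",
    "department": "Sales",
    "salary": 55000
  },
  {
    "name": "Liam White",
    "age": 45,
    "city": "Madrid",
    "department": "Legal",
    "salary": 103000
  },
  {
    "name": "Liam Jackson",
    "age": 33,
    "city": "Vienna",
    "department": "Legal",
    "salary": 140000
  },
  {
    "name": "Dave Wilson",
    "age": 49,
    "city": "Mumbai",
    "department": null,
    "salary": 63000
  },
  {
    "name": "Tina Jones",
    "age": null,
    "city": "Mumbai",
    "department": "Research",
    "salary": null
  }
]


Checking for missing (null) values in 7 records:

  Grace Smith: city
  Noah Harris: complete
  Karl Thomas: complete
  Liam White: complete
  Liam Jackson: complete
  Dave Wilson: department
  Tina Jones: age, salary

Per field:
  name: 0 missing
  age: 1 missing
  city: 1 missing
  department: 1 missing
  salary: 1 missing

Total missing values: 4
Records with any missing: 3

4 missing values (age: 1, city: 1, department: 1, salary: 1); 3 incomplete records


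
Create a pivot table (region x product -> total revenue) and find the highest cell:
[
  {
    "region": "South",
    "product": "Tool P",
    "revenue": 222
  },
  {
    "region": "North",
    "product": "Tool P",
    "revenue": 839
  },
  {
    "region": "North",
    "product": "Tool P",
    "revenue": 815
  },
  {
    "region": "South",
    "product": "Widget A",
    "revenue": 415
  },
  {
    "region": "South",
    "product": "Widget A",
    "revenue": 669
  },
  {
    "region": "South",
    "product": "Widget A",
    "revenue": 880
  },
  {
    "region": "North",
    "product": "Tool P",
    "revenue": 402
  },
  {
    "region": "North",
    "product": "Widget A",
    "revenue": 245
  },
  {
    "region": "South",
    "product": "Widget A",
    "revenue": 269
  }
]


Pivot: region (rows) x product (columns) -> total revenue

     Tool P        Widget A    
North         2056           245  
South          222          2233  

Highest: South / Widget A = $2233

South / Widget A = $2233


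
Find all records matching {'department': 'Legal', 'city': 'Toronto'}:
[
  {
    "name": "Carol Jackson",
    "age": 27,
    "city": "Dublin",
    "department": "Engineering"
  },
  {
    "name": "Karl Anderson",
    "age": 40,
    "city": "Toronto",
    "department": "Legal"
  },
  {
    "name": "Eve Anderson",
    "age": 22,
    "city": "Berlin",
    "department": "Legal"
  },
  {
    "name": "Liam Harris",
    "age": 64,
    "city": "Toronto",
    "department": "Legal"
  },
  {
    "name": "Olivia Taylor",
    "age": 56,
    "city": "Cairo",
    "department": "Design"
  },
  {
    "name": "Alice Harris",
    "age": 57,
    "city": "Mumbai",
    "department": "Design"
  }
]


Search criteria: {'department': 'Legal', 'city': 'Toronto'}

Checking 6 records:
  Carol Jackson: {department: Engineering, city: Dublin}
  Karl Anderson: {department: Legal, city: Toronto} <-- MATCH
  Eve Anderson: {department: Legal, city: Berlin}
  Liam Harris: {department: Legal, city: Toronto} <-- MATCH
  Olivia Taylor: {department: Design, city: Cairo}
  Alice Harris: {department: Design, city: Mumbai}

Matches: ["Karl Anderson", "Liam Harris"]

["Karl Anderson", "Liam Harris"]


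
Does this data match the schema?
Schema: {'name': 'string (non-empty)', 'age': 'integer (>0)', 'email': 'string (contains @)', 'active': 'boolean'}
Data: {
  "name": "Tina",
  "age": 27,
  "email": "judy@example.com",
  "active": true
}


Validating each field against schema:
  name: OK (non-empty string)
  age: OK (positive integer)
  email: OK (string with @)
  active: OK (boolean)

Result: VALID

VALID


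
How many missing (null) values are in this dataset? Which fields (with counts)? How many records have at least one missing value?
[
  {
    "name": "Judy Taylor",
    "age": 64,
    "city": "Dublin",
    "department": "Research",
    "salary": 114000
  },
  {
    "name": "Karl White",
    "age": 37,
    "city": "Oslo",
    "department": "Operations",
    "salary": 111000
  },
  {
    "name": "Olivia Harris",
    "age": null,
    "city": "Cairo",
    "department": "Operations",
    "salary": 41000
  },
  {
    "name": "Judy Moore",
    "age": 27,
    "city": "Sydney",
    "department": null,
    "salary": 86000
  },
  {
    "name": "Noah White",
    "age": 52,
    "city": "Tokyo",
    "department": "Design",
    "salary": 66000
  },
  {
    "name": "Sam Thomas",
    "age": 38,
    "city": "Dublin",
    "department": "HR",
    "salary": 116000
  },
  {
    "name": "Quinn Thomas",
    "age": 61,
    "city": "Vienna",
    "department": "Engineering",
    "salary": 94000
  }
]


Checking for missing (null) values in 7 records:

  Judy Taylor: complete
  Karl White: complete
  Olivia Harris: age
  Judy Moore: department
  Noah White: complete
  Sam Thomas: complete
  Quinn Thomas: complete

Per field:
  name: 0 missing
  age: 1 missing
  city: 0 missing
  department: 1 missing
  salary: 0 missing

Total missing values: 2
Records with any missing: 2

2 missing values (age: 1, department: 1); 2 incomplete records


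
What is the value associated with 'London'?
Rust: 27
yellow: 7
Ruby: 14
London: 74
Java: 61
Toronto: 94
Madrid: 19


Looking up key 'London'
Value: 74

74


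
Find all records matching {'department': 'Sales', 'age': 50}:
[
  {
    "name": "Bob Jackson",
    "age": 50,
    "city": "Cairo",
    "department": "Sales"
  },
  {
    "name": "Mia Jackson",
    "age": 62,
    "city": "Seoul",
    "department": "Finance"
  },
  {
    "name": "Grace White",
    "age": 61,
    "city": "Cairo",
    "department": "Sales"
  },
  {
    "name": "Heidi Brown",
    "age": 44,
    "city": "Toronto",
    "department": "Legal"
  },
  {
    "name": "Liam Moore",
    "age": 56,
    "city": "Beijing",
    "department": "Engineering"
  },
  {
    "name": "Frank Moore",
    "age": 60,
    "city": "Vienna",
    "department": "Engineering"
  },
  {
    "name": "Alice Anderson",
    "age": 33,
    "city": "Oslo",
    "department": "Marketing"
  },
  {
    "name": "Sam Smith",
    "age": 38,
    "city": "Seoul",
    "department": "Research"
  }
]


Search criteria: {'department': 'Sales', 'age': 50}

Checking 8 records:
  Bob Jackson: {department: Sales, age: 50} <-- MATCH
  Mia Jackson: {department: Finance, age: 62}
  Grace White: {department: Sales, age: 61}
  Heidi Brown: {department: Legal, age: 44}
  Liam Moore: {department: Engineering, age: 56}
  Frank Moore: {department: Engineering, age: 60}
  Alice Anderson: {department: Marketing, age: 33}
  Sam Smith: {department: Research, age: 38}

Matches: ["Bob Jackson"]

["Bob Jackson"]


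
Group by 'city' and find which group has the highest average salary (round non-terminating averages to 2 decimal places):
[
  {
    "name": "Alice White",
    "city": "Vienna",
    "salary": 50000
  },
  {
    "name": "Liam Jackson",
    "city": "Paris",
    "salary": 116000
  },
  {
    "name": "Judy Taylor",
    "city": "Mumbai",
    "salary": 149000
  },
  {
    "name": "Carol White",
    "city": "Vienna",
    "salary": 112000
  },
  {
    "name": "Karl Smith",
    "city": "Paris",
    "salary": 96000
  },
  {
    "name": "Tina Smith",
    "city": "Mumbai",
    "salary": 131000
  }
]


Group by: city

Groups:
  Mumbai: 2 people, avg salary = 280000/2 = $140000
  Paris: 2 people, avg salary = 212000/2 = $106000
  Vienna: 2 people, avg salary = 162000/2 = $81000

Highest average salary: Mumbai ($140000)

Mumbai ($140000)


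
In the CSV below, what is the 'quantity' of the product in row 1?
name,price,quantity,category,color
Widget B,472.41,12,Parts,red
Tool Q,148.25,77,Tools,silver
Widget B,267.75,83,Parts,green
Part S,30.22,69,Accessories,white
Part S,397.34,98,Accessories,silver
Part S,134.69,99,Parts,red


Query: Row 1 ('Widget B'), column 'quantity'
Value: 12

12


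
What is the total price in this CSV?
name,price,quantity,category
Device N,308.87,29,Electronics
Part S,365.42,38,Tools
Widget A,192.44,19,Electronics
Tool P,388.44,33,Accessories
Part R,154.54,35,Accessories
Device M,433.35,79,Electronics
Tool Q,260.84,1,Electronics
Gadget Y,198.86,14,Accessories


Computing total price:
Values: [308.87, 365.42, 192.44, 388.44, 154.54, 433.35, 260.84, 198.86]
Sum = 2302.76

2302.76


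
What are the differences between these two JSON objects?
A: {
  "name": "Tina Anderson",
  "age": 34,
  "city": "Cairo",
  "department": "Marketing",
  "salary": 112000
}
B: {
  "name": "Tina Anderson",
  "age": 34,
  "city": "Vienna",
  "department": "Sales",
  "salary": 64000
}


Comparing each field (in key order):
  name: same
  age: same
  city: DIFFERENT
  department: DIFFERENT
  salary: DIFFERENT
Differences:
  city: Cairo -> Vienna
  department: Marketing -> Sales
  salary: 112000 -> 64000

3 field(s) changed

3 changes: city, department, salary


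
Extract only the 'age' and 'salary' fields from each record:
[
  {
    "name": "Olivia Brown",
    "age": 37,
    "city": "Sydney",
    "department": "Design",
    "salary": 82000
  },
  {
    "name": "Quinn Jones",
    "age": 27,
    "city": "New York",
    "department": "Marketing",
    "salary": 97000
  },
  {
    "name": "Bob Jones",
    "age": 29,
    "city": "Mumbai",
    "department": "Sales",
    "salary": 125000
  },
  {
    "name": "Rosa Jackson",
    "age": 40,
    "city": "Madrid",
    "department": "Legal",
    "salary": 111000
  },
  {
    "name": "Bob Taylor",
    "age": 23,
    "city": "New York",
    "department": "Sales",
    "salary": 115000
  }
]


Original: 5 records with fields: name, age, city, department, salary
Keep: ['age', 'salary']
Drop: ['name', 'city', 'department']
Result: 5 records, 2 fields each

[
  {
    "age": 37,
    "salary": 82000
  },
  {
    "age": 27,
    "salary": 97000
  },
  {
    "age": 29,
    "salary": 125000
  },
  {
    "age": 40,
    "salary": 111000
  },
  {
    "age": 23,
    "salary": 115000
  }
]


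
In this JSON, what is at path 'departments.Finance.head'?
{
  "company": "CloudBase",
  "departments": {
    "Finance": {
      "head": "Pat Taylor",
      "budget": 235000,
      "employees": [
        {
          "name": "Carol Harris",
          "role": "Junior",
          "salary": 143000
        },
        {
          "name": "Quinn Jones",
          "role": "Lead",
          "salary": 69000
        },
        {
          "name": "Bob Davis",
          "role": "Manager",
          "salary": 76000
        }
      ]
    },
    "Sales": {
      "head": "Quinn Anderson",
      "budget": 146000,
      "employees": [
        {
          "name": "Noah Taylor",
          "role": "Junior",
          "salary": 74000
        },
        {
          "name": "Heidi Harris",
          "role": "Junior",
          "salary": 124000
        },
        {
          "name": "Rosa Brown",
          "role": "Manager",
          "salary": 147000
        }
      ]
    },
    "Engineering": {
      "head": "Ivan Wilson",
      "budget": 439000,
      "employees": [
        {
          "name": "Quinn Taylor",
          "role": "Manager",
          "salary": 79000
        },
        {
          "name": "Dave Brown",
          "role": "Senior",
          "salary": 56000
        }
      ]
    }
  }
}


Path: departments.Finance.head

Navigate:
  -> departments
  -> Finance
  -> head = 'Pat Taylor'

Pat Taylor


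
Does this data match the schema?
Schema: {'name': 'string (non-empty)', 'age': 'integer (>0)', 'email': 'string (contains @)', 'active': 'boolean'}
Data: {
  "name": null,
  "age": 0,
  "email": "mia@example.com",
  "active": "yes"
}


Validating each field against schema:
  name: FAIL (null is not a string)
  age: FAIL (0 is not > 0)
  email: OK (string with @)
  active: FAIL ("yes" is not a boolean)

Result: INVALID (3 errors: name, age, active)

INVALID (3 errors: name, age, active)


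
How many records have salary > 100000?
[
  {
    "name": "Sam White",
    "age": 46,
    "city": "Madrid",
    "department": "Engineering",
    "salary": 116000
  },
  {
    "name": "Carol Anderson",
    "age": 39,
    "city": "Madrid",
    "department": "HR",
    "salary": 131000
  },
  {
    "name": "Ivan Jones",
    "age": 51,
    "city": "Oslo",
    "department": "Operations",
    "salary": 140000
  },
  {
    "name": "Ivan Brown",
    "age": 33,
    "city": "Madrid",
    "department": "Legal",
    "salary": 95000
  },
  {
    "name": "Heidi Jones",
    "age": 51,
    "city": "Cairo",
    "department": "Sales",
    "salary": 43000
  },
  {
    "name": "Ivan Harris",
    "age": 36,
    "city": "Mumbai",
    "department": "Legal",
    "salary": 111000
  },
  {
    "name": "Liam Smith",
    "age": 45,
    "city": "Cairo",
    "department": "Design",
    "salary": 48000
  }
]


Data: 7 records
Condition: salary > 100000

Checking each record:
  Sam White: 116000 MATCH
  Carol Anderson: 131000 MATCH
  Ivan Jones: 140000 MATCH
  Ivan Brown: 95000
  Heidi Jones: 43000
  Ivan Harris: 111000 MATCH
  Liam Smith: 48000

Count: 4

4


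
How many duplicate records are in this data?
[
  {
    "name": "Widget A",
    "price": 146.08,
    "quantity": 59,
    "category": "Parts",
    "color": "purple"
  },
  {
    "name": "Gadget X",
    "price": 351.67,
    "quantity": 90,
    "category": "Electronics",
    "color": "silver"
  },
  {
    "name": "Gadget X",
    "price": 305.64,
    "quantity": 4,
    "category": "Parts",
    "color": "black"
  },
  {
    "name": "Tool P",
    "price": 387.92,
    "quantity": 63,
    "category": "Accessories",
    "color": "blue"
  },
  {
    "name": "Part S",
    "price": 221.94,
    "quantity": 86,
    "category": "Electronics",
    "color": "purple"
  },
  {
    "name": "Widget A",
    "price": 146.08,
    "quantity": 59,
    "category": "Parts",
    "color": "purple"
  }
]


Checking 6 records for duplicates:

  Row 1: Widget A ($146.08, qty 59)
  Row 2: Gadget X ($351.67, qty 90)
  Row 3: Gadget X ($305.64, qty 4)
  Row 4: Tool P ($387.92, qty 63)
  Row 5: Part S ($221.94, qty 86)
  Row 6: Widget A ($146.08, qty 59) <-- DUPLICATE

Duplicates found: 1
Unique records: 5

1 duplicates, 5 unique


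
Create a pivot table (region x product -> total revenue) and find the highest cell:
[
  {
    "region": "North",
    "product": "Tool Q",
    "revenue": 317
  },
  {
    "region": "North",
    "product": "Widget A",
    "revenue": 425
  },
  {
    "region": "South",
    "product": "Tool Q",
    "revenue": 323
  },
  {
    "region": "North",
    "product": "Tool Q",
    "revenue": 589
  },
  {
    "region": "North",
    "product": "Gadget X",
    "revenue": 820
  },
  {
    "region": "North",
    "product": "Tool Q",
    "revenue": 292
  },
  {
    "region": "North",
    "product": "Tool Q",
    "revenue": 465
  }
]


Pivot: region (rows) x product (columns) -> total revenue

     Gadget X      Tool Q        Widget A    
North          820          1663           425  
South            0           323             0  

Highest: North / Tool Q = $1663

North / Tool Q = $1663


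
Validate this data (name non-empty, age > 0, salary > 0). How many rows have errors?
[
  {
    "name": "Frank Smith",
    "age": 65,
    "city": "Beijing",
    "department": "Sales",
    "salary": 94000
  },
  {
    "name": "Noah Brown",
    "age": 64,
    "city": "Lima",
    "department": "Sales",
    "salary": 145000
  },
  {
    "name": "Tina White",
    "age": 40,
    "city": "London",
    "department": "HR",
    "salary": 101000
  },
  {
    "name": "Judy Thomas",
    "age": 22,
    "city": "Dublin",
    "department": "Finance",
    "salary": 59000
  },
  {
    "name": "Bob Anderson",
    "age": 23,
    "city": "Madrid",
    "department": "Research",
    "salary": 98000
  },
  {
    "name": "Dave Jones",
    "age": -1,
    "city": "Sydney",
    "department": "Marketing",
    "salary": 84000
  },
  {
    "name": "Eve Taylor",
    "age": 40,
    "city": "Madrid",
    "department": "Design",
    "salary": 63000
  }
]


Validating 7 records:
Rules: name non-empty, age > 0, salary > 0

  Row 1 (Frank Smith): OK
  Row 2 (Noah Brown): OK
  Row 3 (Tina White): OK
  Row 4 (Judy Thomas): OK
  Row 5 (Bob Anderson): OK
  Row 6 (Dave Jones): negative age: -1
  Row 7 (Eve Taylor): OK

Total errors: 1

1 errors


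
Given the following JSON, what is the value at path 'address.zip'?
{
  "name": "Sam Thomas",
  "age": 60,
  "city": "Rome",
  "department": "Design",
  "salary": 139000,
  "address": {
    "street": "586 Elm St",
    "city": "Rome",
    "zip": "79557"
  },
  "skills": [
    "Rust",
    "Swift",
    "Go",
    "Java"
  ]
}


Query: address.zip
Path: address -> zip
Value: 79557

79557


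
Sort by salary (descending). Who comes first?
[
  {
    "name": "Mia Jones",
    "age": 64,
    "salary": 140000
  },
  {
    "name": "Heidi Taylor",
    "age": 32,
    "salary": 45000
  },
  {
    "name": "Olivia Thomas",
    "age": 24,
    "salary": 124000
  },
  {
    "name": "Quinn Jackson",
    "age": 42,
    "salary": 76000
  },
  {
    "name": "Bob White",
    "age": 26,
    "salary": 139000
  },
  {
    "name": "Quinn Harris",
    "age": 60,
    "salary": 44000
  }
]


Sort by: salary (descending)

Sorted order:
  1. Mia Jones (salary = 140000)
  2. Bob White (salary = 139000)
  3. Olivia Thomas (salary = 124000)
  4. Quinn Jackson (salary = 76000)
  5. Heidi Taylor (salary = 45000)
  6. Quinn Harris (salary = 44000)

First: Mia Jones

Mia Jones


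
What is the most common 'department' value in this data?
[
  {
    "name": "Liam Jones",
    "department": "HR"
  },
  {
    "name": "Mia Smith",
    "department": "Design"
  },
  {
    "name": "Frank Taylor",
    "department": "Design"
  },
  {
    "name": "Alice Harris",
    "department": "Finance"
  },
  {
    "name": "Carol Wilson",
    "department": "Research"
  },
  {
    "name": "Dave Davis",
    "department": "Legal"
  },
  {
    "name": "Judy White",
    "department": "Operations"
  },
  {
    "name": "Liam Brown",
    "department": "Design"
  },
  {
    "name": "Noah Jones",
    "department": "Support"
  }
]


Counting 'department' values across 9 records:

  Design: 3 ###
  HR: 1 #
  Finance: 1 #
  Research: 1 #
  Legal: 1 #
  Operations: 1 #
  Support: 1 #

Most common: Design (3 times)

Design (3 times)


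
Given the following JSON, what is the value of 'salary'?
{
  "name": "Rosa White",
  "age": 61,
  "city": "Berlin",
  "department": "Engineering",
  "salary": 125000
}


Looking up field 'salary'
Value: 125000

125000


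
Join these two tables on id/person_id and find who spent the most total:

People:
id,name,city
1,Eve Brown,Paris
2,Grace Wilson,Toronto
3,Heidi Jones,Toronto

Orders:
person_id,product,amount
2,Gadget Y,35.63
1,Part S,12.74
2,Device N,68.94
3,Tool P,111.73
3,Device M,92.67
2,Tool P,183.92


Join on: people.id = orders.person_id

Joined rows:
  Grace Wilson (Toronto) bought Gadget Y for $35.63
  Eve Brown (Paris) bought Part S for $12.74
  Grace Wilson (Toronto) bought Device N for $68.94
  Heidi Jones (Toronto) bought Tool P for $111.73
  Heidi Jones (Toronto) bought Device M for $92.67
  Grace Wilson (Toronto) bought Tool P for $183.92

Total per person:
  Grace Wilson: $288.49
  Heidi Jones: $204.40
  Eve Brown: $12.74

Top spender: Grace Wilson ($288.49)

Grace Wilson ($288.49)


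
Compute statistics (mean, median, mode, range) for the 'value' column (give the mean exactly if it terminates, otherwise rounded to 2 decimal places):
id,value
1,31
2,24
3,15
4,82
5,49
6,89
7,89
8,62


Data: [31, 24, 15, 82, 49, 89, 89, 62]
Count: 8
Sum: 441
Mean: 441/8 = 55.125
Sorted: [15, 24, 31, 49, 62, 82, 89, 89]
Median: 55.5
Mode: 89 (2 times)
Range: 89 - 15 = 74
Min: 15, Max: 89

mean=55.125, median=55.5, mode=89, range=74


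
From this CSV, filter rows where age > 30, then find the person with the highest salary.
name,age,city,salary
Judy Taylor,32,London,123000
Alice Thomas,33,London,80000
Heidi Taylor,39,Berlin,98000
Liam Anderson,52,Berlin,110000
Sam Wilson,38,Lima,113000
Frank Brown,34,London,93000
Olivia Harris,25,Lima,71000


Filter: age > 30
Sort by: salary (descending)

Filtered records (6):
  Judy Taylor, age 32, salary $123000
  Sam Wilson, age 38, salary $113000
  Liam Anderson, age 52, salary $110000
  Heidi Taylor, age 39, salary $98000
  Frank Brown, age 34, salary $93000
  Alice Thomas, age 33, salary $80000

Highest salary: Judy Taylor ($123000)

Judy Taylor


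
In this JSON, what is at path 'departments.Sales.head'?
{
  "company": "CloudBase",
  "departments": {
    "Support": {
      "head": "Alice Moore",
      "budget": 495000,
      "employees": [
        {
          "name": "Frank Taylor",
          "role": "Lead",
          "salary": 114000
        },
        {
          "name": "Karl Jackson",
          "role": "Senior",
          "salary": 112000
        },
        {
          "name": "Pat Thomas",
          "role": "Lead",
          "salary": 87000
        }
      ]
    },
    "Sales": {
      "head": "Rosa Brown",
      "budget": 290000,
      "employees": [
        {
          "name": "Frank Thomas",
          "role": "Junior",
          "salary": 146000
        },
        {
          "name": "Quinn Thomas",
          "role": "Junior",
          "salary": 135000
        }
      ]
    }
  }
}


Path: departments.Sales.head

Navigate:
  -> departments
  -> Sales
  -> head = 'Rosa Brown'

Rosa Brown


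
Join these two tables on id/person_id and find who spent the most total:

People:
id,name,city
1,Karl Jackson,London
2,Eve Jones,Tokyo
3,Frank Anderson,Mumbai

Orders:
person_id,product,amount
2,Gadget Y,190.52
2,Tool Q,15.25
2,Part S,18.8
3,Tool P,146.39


Join on: people.id = orders.person_id

Joined rows:
  Eve Jones (Tokyo) bought Gadget Y for $190.52
  Eve Jones (Tokyo) bought Tool Q for $15.25
  Eve Jones (Tokyo) bought Part S for $18.8
  Frank Anderson (Mumbai) bought Tool P for $146.39

Total per person:
  Eve Jones: $224.57
  Frank Anderson: $146.39

Top spender: Eve Jones ($224.57)

Eve Jones ($224.57)


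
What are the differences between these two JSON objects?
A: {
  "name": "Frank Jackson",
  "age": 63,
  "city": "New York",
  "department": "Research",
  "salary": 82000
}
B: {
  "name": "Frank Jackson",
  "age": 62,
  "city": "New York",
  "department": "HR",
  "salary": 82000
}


Comparing each field (in key order):
  name: same
  age: DIFFERENT
  city: same
  department: DIFFERENT
  salary: same
Differences:
  age: 63 -> 62
  department: Research -> HR

2 field(s) changed

2 changes: age, department


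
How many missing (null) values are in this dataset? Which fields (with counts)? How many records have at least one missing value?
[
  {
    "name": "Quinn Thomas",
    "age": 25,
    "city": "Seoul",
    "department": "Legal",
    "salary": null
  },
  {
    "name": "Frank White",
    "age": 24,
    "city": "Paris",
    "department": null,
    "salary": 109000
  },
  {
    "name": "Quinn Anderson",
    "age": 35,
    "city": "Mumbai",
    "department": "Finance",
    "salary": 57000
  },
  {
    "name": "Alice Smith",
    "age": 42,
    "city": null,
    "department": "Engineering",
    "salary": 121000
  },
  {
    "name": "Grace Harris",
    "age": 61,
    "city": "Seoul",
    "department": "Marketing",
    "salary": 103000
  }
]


Checking for missing (null) values in 5 records:

  Quinn Thomas: salary
  Frank White: department
  Quinn Anderson: complete
  Alice Smith: city
  Grace Harris: complete

Per field:
  name: 0 missing
  age: 0 missing
  city: 1 missing
  department: 1 missing
  salary: 1 missing

Total missing values: 3
Records with any missing: 3

3 missing values (city: 1, department: 1, salary: 1); 3 incomplete records


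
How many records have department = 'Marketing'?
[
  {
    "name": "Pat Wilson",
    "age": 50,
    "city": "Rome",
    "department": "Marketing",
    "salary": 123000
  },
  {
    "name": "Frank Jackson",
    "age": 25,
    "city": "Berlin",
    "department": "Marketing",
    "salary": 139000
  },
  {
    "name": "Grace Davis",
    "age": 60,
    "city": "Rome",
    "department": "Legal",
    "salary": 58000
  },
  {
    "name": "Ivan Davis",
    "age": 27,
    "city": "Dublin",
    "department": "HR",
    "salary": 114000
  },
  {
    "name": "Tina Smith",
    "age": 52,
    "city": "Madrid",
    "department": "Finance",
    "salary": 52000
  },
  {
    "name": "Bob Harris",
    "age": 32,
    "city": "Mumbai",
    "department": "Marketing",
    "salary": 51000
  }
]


Data: 6 records
Condition: department = 'Marketing'

Checking each record:
  Pat Wilson: Marketing MATCH
  Frank Jackson: Marketing MATCH
  Grace Davis: Legal
  Ivan Davis: HR
  Tina Smith: Finance
  Bob Harris: Marketing MATCH

Count: 3

3


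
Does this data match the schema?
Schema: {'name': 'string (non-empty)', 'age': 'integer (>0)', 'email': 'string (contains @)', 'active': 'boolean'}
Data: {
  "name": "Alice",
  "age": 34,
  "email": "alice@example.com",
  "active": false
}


Validating each field against schema:
  name: OK (non-empty string)
  age: OK (positive integer)
  email: OK (string with @)
  active: OK (boolean)

Result: VALID

VALID


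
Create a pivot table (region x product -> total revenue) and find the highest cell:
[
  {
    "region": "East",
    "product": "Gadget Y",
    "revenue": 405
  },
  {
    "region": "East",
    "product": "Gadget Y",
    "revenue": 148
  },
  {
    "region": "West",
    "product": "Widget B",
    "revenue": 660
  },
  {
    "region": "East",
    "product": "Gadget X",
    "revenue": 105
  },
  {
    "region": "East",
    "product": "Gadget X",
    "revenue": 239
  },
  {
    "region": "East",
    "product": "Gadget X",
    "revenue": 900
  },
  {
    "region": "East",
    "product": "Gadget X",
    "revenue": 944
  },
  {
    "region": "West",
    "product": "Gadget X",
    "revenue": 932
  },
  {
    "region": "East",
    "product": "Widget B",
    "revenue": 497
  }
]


Pivot: region (rows) x product (columns) -> total revenue

     Gadget X      Gadget Y      Widget B    
East          2188           553           497  
West           932             0           660  

Highest: East / Gadget X = $2188

East / Gadget X = $2188


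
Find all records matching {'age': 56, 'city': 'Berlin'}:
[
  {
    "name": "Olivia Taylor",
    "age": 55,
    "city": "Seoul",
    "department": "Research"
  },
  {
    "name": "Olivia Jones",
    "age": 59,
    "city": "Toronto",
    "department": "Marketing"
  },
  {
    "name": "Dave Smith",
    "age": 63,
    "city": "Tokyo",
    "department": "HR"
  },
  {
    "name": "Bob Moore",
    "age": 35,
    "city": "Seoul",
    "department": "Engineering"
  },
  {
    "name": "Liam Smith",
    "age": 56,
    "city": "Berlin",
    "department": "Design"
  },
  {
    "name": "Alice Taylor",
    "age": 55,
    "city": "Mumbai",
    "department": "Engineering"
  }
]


Search criteria: {'age': 56, 'city': 'Berlin'}

Checking 6 records:
  Olivia Taylor: {age: 55, city: Seoul}
  Olivia Jones: {age: 59, city: Toronto}
  Dave Smith: {age: 63, city: Tokyo}
  Bob Moore: {age: 35, city: Seoul}
  Liam Smith: {age: 56, city: Berlin} <-- MATCH
  Alice Taylor: {age: 55, city: Mumbai}

Matches: ["Liam Smith"]

["Liam Smith"]


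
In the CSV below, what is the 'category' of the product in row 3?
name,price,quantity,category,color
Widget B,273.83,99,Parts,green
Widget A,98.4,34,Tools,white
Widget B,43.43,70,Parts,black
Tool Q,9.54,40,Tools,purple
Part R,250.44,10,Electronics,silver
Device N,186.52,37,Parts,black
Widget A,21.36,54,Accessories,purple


Query: Row 3 ('Widget B'), column 'category'
Value: Parts

Parts


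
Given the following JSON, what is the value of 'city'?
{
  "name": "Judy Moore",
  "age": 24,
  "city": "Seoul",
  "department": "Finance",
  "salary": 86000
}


Looking up field 'city'
Value: Seoul

Seoul


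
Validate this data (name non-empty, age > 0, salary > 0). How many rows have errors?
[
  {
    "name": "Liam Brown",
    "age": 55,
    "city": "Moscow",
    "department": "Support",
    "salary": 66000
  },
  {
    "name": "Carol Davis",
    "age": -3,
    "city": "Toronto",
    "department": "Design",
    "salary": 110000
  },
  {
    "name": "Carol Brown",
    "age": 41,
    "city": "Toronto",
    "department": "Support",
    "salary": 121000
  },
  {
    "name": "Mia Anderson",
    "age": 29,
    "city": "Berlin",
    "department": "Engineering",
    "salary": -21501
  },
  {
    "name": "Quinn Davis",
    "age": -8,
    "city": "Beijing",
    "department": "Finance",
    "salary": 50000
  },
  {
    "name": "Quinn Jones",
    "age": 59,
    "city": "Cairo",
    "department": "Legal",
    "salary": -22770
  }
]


Validating 6 records:
Rules: name non-empty, age > 0, salary > 0

  Row 1 (Liam Brown): OK
  Row 2 (Carol Davis): negative age: -3
  Row 3 (Carol Brown): OK
  Row 4 (Mia Anderson): negative salary: -21501
  Row 5 (Quinn Davis): negative age: -8
  Row 6 (Quinn Jones): negative salary: -22770

Total errors: 4

4 errors


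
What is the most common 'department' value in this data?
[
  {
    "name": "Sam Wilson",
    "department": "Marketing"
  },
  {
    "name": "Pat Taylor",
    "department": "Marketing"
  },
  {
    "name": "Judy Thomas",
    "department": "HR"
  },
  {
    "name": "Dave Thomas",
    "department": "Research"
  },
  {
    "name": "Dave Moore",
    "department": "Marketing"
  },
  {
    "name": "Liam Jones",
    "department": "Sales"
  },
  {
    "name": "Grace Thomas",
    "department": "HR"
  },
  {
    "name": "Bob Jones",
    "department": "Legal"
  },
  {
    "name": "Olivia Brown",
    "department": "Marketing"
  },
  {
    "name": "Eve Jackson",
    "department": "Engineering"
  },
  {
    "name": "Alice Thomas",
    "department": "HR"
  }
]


Counting 'department' values across 11 records:

  Marketing: 4 ####
  HR: 3 ###
  Research: 1 #
  Sales: 1 #
  Legal: 1 #
  Engineering: 1 #

Most common: Marketing (4 times)

Marketing (4 times)


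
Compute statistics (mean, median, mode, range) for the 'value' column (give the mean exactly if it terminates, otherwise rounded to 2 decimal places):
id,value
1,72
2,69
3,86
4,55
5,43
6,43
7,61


Data: [72, 69, 86, 55, 43, 43, 61]
Count: 7
Sum: 429
Mean: 429/7 ≈ 61.29 (rounded to 2 decimal places)
Sorted: [43, 43, 55, 61, 69, 72, 86]
Median: 61.0
Mode: 43 (2 times)
Range: 86 - 43 = 43
Min: 43, Max: 86

mean≈61.29, median=61.0, mode=43, range=43


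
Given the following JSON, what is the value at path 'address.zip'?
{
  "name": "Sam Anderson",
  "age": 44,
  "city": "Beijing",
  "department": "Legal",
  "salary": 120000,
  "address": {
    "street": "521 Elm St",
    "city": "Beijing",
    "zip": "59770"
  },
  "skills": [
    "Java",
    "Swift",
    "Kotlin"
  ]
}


Query: address.zip
Path: address -> zip
Value: 59770

59770


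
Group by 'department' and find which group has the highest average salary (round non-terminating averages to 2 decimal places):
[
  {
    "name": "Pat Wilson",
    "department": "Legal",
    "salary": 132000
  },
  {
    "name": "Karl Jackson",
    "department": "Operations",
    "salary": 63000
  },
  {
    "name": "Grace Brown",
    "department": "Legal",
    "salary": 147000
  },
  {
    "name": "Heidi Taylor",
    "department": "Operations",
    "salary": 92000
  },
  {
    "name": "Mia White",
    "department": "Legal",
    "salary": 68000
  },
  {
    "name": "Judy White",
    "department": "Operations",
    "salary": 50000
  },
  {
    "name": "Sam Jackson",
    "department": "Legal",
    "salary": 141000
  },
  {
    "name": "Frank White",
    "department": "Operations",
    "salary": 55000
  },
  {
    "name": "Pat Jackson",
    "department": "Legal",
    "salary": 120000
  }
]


Group by: department

Groups:
  Legal: 5 people, avg salary = 608000/5 = $121600
  Operations: 4 people, avg salary = 260000/4 = $65000

Highest average salary: Legal ($121600)

Legal ($121600)


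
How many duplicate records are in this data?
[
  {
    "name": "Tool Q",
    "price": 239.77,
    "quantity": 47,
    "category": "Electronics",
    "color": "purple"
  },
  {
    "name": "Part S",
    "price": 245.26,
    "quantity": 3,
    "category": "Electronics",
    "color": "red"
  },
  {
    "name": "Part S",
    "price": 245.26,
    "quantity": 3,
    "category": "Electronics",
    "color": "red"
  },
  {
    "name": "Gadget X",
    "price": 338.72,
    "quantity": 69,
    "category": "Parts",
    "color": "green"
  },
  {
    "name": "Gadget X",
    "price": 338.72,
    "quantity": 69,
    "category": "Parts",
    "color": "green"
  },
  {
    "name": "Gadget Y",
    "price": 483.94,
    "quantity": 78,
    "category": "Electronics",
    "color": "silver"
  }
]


Checking 6 records for duplicates:

  Row 1: Tool Q ($239.77, qty 47)
  Row 2: Part S ($245.26, qty 3)
  Row 3: Part S ($245.26, qty 3) <-- DUPLICATE
  Row 4: Gadget X ($338.72, qty 69)
  Row 5: Gadget X ($338.72, qty 69) <-- DUPLICATE
  Row 6: Gadget Y ($483.94, qty 78)

Duplicates found: 2
Unique records: 4

2 duplicates, 4 unique


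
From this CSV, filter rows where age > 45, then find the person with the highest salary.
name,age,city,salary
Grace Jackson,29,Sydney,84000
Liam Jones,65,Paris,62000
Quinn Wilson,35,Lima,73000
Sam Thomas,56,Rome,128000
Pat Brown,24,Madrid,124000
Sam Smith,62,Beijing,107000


Filter: age > 45
Sort by: salary (descending)

Filtered records (3):
  Sam Thomas, age 56, salary $128000
  Sam Smith, age 62, salary $107000
  Liam Jones, age 65, salary $62000

Highest salary: Sam Thomas ($128000)

Sam Thomas


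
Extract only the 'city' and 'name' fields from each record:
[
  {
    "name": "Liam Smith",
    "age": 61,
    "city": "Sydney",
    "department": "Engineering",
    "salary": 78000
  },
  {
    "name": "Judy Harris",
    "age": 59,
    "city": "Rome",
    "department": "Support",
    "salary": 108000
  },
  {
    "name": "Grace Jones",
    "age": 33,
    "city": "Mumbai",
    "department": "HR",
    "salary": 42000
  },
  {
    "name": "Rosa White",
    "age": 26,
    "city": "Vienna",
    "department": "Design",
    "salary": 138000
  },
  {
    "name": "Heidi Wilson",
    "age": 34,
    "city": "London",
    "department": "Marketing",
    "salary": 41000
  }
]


Original: 5 records with fields: name, age, city, department, salary
Keep: ['city', 'name']
Drop: ['age', 'department', 'salary']
Result: 5 records, 2 fields each

[
  {
    "city": "Sydney",
    "name": "Liam Smith"
  },
  {
    "city": "Rome",
    "name": "Judy Harris"
  },
  {
    "city": "Mumbai",
    "name": "Grace Jones"
  },
  {
    "city": "Vienna",
    "name": "Rosa White"
  },
  {
    "city": "London",
    "name": "Heidi Wilson"
  }
]


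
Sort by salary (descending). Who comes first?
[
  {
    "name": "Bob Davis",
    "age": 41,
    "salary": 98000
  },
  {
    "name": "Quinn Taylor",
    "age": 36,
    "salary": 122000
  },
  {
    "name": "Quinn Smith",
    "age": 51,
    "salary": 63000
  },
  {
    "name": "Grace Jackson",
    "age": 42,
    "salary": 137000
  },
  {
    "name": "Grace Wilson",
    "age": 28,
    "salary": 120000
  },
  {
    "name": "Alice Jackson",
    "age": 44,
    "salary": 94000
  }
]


Sort by: salary (descending)

Sorted order:
  1. Grace Jackson (salary = 137000)
  2. Quinn Taylor (salary = 122000)
  3. Grace Wilson (salary = 120000)
  4. Bob Davis (salary = 98000)
  5. Alice Jackson (salary = 94000)
  6. Quinn Smith (salary = 63000)

First: Grace Jackson

Grace Jackson


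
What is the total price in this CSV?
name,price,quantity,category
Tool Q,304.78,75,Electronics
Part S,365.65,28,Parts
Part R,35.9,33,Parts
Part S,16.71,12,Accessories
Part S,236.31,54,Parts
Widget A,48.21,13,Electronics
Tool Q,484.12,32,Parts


Computing total price:
Values: [304.78, 365.65, 35.9, 16.71, 236.31, 48.21, 484.12]
Sum = 1491.68

1491.68


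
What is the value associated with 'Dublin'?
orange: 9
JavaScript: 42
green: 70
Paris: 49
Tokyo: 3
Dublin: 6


Looking up key 'Dublin'
Value: 6

6


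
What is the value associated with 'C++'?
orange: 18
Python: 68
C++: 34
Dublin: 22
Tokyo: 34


Looking up key 'C++'
Value: 34

34


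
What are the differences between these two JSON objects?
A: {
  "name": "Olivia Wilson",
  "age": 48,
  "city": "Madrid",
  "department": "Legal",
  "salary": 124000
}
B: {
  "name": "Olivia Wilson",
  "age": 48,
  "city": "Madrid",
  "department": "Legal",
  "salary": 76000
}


Comparing each field (in key order):
  name: same
  age: same
  city: same
  department: same
  salary: DIFFERENT
Differences:
  salary: 124000 -> 76000

1 field(s) changed

1 change: salary


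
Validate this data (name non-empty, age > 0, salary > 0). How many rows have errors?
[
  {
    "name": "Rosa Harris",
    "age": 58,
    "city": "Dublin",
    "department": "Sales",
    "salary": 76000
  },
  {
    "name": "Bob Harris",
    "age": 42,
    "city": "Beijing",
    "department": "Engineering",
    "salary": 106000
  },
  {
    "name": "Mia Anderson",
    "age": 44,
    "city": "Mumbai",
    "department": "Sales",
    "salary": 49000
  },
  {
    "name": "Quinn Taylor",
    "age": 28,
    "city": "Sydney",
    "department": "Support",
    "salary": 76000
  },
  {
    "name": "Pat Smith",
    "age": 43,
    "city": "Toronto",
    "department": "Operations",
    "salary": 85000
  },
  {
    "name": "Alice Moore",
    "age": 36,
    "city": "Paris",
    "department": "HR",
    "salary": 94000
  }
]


Validating 6 records:
Rules: name non-empty, age > 0, salary > 0

  Row 1 (Rosa Harris): OK
  Row 2 (Bob Harris): OK
  Row 3 (Mia Anderson): OK
  Row 4 (Quinn Taylor): OK
  Row 5 (Pat Smith): OK
  Row 6 (Alice Moore): OK

Total errors: 0

0 errors


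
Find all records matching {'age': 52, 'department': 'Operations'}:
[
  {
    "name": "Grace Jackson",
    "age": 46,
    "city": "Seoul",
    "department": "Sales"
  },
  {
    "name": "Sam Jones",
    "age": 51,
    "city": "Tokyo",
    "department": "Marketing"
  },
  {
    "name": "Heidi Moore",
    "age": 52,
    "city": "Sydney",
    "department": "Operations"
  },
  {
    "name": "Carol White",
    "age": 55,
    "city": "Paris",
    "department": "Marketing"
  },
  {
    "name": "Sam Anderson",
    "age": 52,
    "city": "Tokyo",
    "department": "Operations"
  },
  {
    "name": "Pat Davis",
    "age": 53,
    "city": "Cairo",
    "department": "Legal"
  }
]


Search criteria: {'age': 52, 'department': 'Operations'}

Checking 6 records:
  Grace Jackson: {age: 46, department: Sales}
  Sam Jones: {age: 51, department: Marketing}
  Heidi Moore: {age: 52, department: Operations} <-- MATCH
  Carol White: {age: 55, department: Marketing}
  Sam Anderson: {age: 52, department: Operations} <-- MATCH
  Pat Davis: {age: 53, department: Legal}

Matches: ["Heidi Moore", "Sam Anderson"]

["Heidi Moore", "Sam Anderson"]
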